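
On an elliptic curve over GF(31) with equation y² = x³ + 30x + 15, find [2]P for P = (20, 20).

(24, 12)

tangent at (20, 20): λ = (3·20² + 30)/(2·20) ≡ 21/9. 9⁻¹ ≡ 7 (mod 31), so λ ≡ 21·7 ≡ 23.
  x = λ² - 20 - 20 = 529 - 40 ≡ 24; y = λ·(20 - 24) - 20 ≡ 12. → (24, 12)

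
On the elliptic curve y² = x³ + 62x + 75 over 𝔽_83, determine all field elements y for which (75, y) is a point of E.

35, 48

x³ + 62x + 75 = 426600 ≡ 63 (mod 83).
Square roots of 63 mod 83: 35 and 48 (since 35² = 1225 ≡ 63).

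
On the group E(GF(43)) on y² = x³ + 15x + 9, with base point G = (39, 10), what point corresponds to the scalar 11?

Double-and-add on 11 = (1011)₂. Start with G = (39, 10) for the leading 1-bit.
double: tangent at (39, 10): λ = (3·39² + 15)/(2·10) ≡ 20/20. 20⁻¹ ≡ 28 (mod 43), so λ ≡ 20·28 ≡ 1.
  x = λ² - 39 - 39 = 1 - 78 ≡ 9; y = λ·(39 - 9) - 10 ≡ 20. → (9, 20)
double: tangent at (9, 20): λ = (3·9² + 15)/(2·20) ≡ 0/40. 40⁻¹ ≡ 14 (mod 43), so λ ≡ 0·14 ≡ 0.
  x = λ² - 9 - 9 = 0 - 18 ≡ 25; y = λ·(9 - 25) - 20 ≡ 23. → (25, 23)
add G: (25, 23) + (39, 10). λ = (10 - 23)/(39 - 25) ≡ 30/14 mod 43. 14⁻¹ ≡ 40 (mod 43) since 14·40 = 560 ≡ 1, so λ ≡ 39.
  x = λ² - 25 - 39 = 1521 - 64 ≡ 38; y = λ·(25 - 38) - 23 ≡ 29. → (38, 29)
double: tangent at (38, 29): λ = (3·38² + 15)/(2·29) ≡ 4/15. 15⁻¹ ≡ 23 (mod 43) since 15·23 = 345 ≡ 1, so λ ≡ 4·23 ≡ 6.
  x = λ² - 38 - 38 = 36 - 76 ≡ 3; y = λ·(38 - 3) - 29 ≡ 9. → (3, 9)
add G: (3, 9) + (39, 10). λ = (10 - 9)/(39 - 3) ≡ 1/36 mod 43. 36⁻¹ ≡ 6 (mod 43) since 36·6 = 216 ≡ 1, so λ ≡ 6.
  x = λ² - 3 - 39 = 36 - 42 ≡ 37; y = λ·(3 - 37) - 9 ≡ 2. → (37, 2)

(37, 2)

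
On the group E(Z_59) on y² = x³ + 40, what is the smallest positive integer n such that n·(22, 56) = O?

4

2P: tangent at (22, 56): λ = (3·22² + 0)/(2·56) ≡ 36/53. 53⁻¹ ≡ 49 (mod 59), so λ ≡ 36·49 ≡ 53.
  x = λ² - 22 - 22 = 2809 - 44 ≡ 51; y = λ·(22 - 51) - 56 ≡ 0. → (51, 0)
3P: (51, 0) + (22, 56). λ = (56 - 0)/(22 - 51) ≡ 56/30 mod 59. 30⁻¹ ≡ 2 (mod 59), so λ ≡ 53.
  x = λ² - 51 - 22 = 2809 - 73 ≡ 22; y = λ·(51 - 22) - 0 ≡ 3. → (22, 3)
4P: (22, 3) + (22, 56): same x and y₁ ≡ -y₂, so the sum is O.
4P = O, so the order is 4.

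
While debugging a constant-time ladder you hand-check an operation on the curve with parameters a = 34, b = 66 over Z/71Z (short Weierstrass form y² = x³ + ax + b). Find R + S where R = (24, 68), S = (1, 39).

(39, 52)

(24, 68) + (1, 39). λ = (39 - 68)/(1 - 24) ≡ 42/48 mod 71. 48⁻¹ ≡ 37 (mod 71), so λ ≡ 63.
  x = λ² - 24 - 1 = 3969 - 25 ≡ 39; y = λ·(24 - 39) - 68 ≡ 52. → (39, 52)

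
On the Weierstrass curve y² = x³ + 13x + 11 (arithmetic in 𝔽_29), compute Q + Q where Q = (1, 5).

(11, 8)

tangent at (1, 5): λ = (3·1² + 13)/(2·5) ≡ 16/10. 10⁻¹ ≡ 3 (mod 29), so λ ≡ 16·3 ≡ 19.
  x = λ² - 1 - 1 = 361 - 2 ≡ 11; y = λ·(1 - 11) - 5 ≡ 8. → (11, 8)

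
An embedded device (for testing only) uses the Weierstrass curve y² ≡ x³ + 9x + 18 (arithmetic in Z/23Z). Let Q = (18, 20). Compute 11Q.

Repeated addition: build up to 11Q.
2Q: tangent at (18, 20): λ = (3·18² + 9)/(2·20) ≡ 15/17. 17⁻¹ ≡ 19 (mod 23) since 17·19 = 323 ≡ 1, so λ ≡ 15·19 ≡ 9.
  x = λ² - 18 - 18 = 81 - 36 ≡ 22; y = λ·(18 - 22) - 20 ≡ 13. → (22, 13)
3Q: (22, 13) + (18, 20). λ = (20 - 13)/(18 - 22) ≡ 7/19 mod 23. 19⁻¹ ≡ 17 (mod 23) since 19·17 = 323 ≡ 1, so λ ≡ 4.
  x = λ² - 22 - 18 = 16 - 40 ≡ 22; y = λ·(22 - 22) - 13 ≡ 10. → (22, 10)
4Q: (22, 10) + (18, 20). λ = (20 - 10)/(18 - 22) ≡ 10/19 mod 23. 19⁻¹ ≡ 17 (mod 23) since 19·17 = 323 ≡ 1, so λ ≡ 9.
  x = λ² - 22 - 18 = 81 - 40 ≡ 18; y = λ·(22 - 18) - 10 ≡ 3. → (18, 3)
5Q: (18, 3) + (18, 20): same x and y₁ ≡ -y₂, so the sum is ∞.
6Q: ∞ + (18, 20) = (18, 20) (identity).
7Q: tangent at (18, 20): λ = (3·18² + 9)/(2·20) ≡ 15/17. 17⁻¹ ≡ 19 (mod 23) since 17·19 = 323 ≡ 1, so λ ≡ 15·19 ≡ 9.
  x = λ² - 18 - 18 = 81 - 36 ≡ 22; y = λ·(18 - 22) - 20 ≡ 13. → (22, 13)
8Q: (22, 13) + (18, 20). λ = (20 - 13)/(18 - 22) ≡ 7/19 mod 23. 19⁻¹ ≡ 17 (mod 23), so λ ≡ 4.
  x = λ² - 22 - 18 = 16 - 40 ≡ 22; y = λ·(22 - 22) - 13 ≡ 10. → (22, 10)
9Q: (22, 10) + (18, 20). λ = (20 - 10)/(18 - 22) ≡ 10/19 mod 23. 19⁻¹ ≡ 17 (mod 23), so λ ≡ 9.
  x = λ² - 22 - 18 = 81 - 40 ≡ 18; y = λ·(22 - 18) - 10 ≡ 3. → (18, 3)
10Q: (18, 3) + (18, 20): same x and y₁ ≡ -y₂, so the sum is ∞.
11Q: ∞ + (18, 20) = (18, 20) (identity).

(18, 20)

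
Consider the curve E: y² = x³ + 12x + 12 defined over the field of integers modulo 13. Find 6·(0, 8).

Write P = (0, 8).
Repeated addition: build up to 6P.
2P: tangent at (0, 8): λ = (3·0² + 12)/(2·8) ≡ 12/3. 3⁻¹ ≡ 9 (mod 13) since 3·9 = 27 ≡ 1, so λ ≡ 12·9 ≡ 4.
  x = λ² - 0 - 0 = 16 - 0 ≡ 3; y = λ·(0 - 3) - 8 ≡ 6. → (3, 6)
3P: (3, 6) + (0, 8). λ = (8 - 6)/(0 - 3) ≡ 2/10 mod 13. 10⁻¹ ≡ 4 (mod 13), so λ ≡ 8.
  x = λ² - 3 - 0 = 64 - 3 ≡ 9; y = λ·(3 - 9) - 6 ≡ 11. → (9, 11)
4P: (9, 11) + (0, 8). λ = (8 - 11)/(0 - 9) ≡ 10/4 mod 13. 4⁻¹ ≡ 10 (mod 13) since 4·10 = 40 ≡ 1, so λ ≡ 9.
  x = λ² - 9 - 0 = 81 - 9 ≡ 7; y = λ·(9 - 7) - 11 ≡ 7. → (7, 7)
5P: (7, 7) + (0, 8). λ = (8 - 7)/(0 - 7) ≡ 1/6 mod 13. 6⁻¹ ≡ 11 (mod 13), so λ ≡ 11.
  x = λ² - 7 - 0 = 121 - 7 ≡ 10; y = λ·(7 - 10) - 7 ≡ 12. → (10, 12)
6P: (10, 12) + (0, 8). λ = (8 - 12)/(0 - 10) ≡ 9/3 mod 13. 3⁻¹ ≡ 9 (mod 13), so λ ≡ 3.
  x = λ² - 10 - 0 = 9 - 10 ≡ 12; y = λ·(10 - 12) - 12 ≡ 8. → (12, 8)

(12, 8)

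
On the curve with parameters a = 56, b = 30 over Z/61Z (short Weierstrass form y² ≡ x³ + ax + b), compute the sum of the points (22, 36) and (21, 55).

(22, 36) + (21, 55). λ = (55 - 36)/(21 - 22) ≡ 19/60 mod 61. 60⁻¹ ≡ 60 (mod 61) since 60·60 = 3600 ≡ 1, so λ ≡ 42.
  x = λ² - 22 - 21 = 1764 - 43 ≡ 13; y = λ·(22 - 13) - 36 ≡ 37. → (13, 37)

(13, 37)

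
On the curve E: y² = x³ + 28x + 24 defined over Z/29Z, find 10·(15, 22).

(21, 19)

Write Q = (15, 22).
Double-and-add on 10 = (1010)₂. Start with Q = (15, 22) for the leading 1-bit.
double: tangent at (15, 22): λ = (3·15² + 28)/(2·22) ≡ 7/15. 15⁻¹ ≡ 2 (mod 29) since 15·2 = 30 ≡ 1, so λ ≡ 7·2 ≡ 14.
  x = λ² - 15 - 15 = 196 - 30 ≡ 21; y = λ·(15 - 21) - 22 ≡ 10. → (21, 10)
double: tangent at (21, 10): λ = (3·21² + 28)/(2·10) ≡ 17/20. 20⁻¹ ≡ 16 (mod 29) since 20·16 = 320 ≡ 1, so λ ≡ 17·16 ≡ 11.
  x = λ² - 21 - 21 = 121 - 42 ≡ 21; y = λ·(21 - 21) - 10 ≡ 19. → (21, 19)
add Q: (21, 19) + (15, 22). λ = (22 - 19)/(15 - 21) ≡ 3/23 mod 29. 23⁻¹ ≡ 24 (mod 29), so λ ≡ 14.
  x = λ² - 21 - 15 = 196 - 36 ≡ 15; y = λ·(21 - 15) - 19 ≡ 7. → (15, 7)
double: tangent at (15, 7): λ = (3·15² + 28)/(2·7) ≡ 7/14. 14⁻¹ ≡ 27 (mod 29) since 14·27 = 378 ≡ 1, so λ ≡ 7·27 ≡ 15.
  x = λ² - 15 - 15 = 225 - 30 ≡ 21; y = λ·(15 - 21) - 7 ≡ 19. → (21, 19)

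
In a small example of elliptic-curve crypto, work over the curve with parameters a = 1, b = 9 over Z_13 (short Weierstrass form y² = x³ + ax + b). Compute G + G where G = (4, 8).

(6, 7)

tangent at (4, 8): λ = (3·4² + 1)/(2·8) ≡ 10/3. 3⁻¹ ≡ 9 (mod 13) since 3·9 = 27 ≡ 1, so λ ≡ 10·9 ≡ 12.
  x = λ² - 4 - 4 = 144 - 8 ≡ 6; y = λ·(4 - 6) - 8 ≡ 7. → (6, 7)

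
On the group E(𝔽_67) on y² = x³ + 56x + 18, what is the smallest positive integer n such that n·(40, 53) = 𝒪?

2P: tangent at (40, 53): λ = (3·40² + 56)/(2·53) ≡ 32/39. 39⁻¹ ≡ 55 (mod 67), so λ ≡ 32·55 ≡ 18.
  x = λ² - 40 - 40 = 324 - 80 ≡ 43; y = λ·(40 - 43) - 53 ≡ 27. → (43, 27)
3P: (43, 27) + (40, 53). λ = (53 - 27)/(40 - 43) ≡ 26/64 mod 67. 64⁻¹ ≡ 22 (mod 67) since 64·22 = 1408 ≡ 1, so λ ≡ 36.
  x = λ² - 43 - 40 = 1296 - 83 ≡ 7; y = λ·(43 - 7) - 27 ≡ 63. → (7, 63)
4P: (7, 63) + (40, 53). λ = (53 - 63)/(40 - 7) ≡ 57/33 mod 67. 33⁻¹ ≡ 65 (mod 67), so λ ≡ 20.
  x = λ² - 7 - 40 = 400 - 47 ≡ 18; y = λ·(7 - 18) - 63 ≡ 52. → (18, 52)
5P: (18, 52) + (40, 53). λ = (53 - 52)/(40 - 18) ≡ 1/22 mod 67. 22⁻¹ ≡ 64 (mod 67) since 22·64 = 1408 ≡ 1, so λ ≡ 64.
  x = λ² - 18 - 40 = 4096 - 58 ≡ 18; y = λ·(18 - 18) - 52 ≡ 15. → (18, 15)
6P: (18, 15) + (40, 53). λ = (53 - 15)/(40 - 18) ≡ 38/22 mod 67. 22⁻¹ ≡ 64 (mod 67), so λ ≡ 20.
  x = λ² - 18 - 40 = 400 - 58 ≡ 7; y = λ·(18 - 7) - 15 ≡ 4. → (7, 4)
7P: (7, 4) + (40, 53). λ = (53 - 4)/(40 - 7) ≡ 49/33 mod 67. 33⁻¹ ≡ 65 (mod 67), so λ ≡ 36.
  x = λ² - 7 - 40 = 1296 - 47 ≡ 43; y = λ·(7 - 43) - 4 ≡ 40. → (43, 40)
8P: (43, 40) + (40, 53). λ = (53 - 40)/(40 - 43) ≡ 13/64 mod 67. 64⁻¹ ≡ 22 (mod 67) since 64·22 = 1408 ≡ 1, so λ ≡ 18.
  x = λ² - 43 - 40 = 324 - 83 ≡ 40; y = λ·(43 - 40) - 40 ≡ 14. → (40, 14)
9P: (40, 14) + (40, 53): same x and y₁ ≡ -y₂, so the sum is 𝒪.
9P = 𝒪, so the order is 9.

9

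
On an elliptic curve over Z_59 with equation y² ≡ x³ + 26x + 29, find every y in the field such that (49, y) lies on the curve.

x³ + 26x + 29 = 118952 ≡ 8 (mod 59).
8 is a non-residue mod 59; no y exists.

none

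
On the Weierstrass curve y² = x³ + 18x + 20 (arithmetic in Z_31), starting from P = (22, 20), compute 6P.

Repeated addition: build up to 6P.
2P: tangent at (22, 20): λ = (3·22² + 18)/(2·20) ≡ 13/9. 9⁻¹ ≡ 7 (mod 31), so λ ≡ 13·7 ≡ 29.
  x = λ² - 22 - 22 = 841 - 44 ≡ 22; y = λ·(22 - 22) - 20 ≡ 11. → (22, 11)
3P: (22, 11) + (22, 20): same x and y₁ ≡ -y₂, so the sum is the point at infinity.
4P: the point at infinity + (22, 20) = (22, 20) (identity).
5P: tangent at (22, 20): λ = (3·22² + 18)/(2·20) ≡ 13/9. 9⁻¹ ≡ 7 (mod 31), so λ ≡ 13·7 ≡ 29.
  x = λ² - 22 - 22 = 841 - 44 ≡ 22; y = λ·(22 - 22) - 20 ≡ 11. → (22, 11)
6P: (22, 11) + (22, 20): same x and y₁ ≡ -y₂, so the sum is the point at infinity.

O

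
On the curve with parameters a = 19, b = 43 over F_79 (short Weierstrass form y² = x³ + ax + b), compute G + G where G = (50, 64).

tangent at (50, 64): λ = (3·50² + 19)/(2·64) ≡ 14/49. 49⁻¹ ≡ 50 (mod 79) since 49·50 = 2450 ≡ 1, so λ ≡ 14·50 ≡ 68.
  x = λ² - 50 - 50 = 4624 - 100 ≡ 21; y = λ·(50 - 21) - 64 ≡ 12. → (21, 12)

(21, 12)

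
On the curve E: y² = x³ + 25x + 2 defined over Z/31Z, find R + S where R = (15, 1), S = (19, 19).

(15, 1) + (19, 19). λ = (19 - 1)/(19 - 15) ≡ 18/4 mod 31. 4⁻¹ ≡ 8 (mod 31), so λ ≡ 20.
  x = λ² - 15 - 19 = 400 - 34 ≡ 25; y = λ·(15 - 25) - 1 ≡ 16. → (25, 16)

(25, 16)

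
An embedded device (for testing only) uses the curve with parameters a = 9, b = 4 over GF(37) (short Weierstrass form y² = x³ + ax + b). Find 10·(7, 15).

Write P = (7, 15).
Double-and-add on 10 = (1010)₂. Start with P = (7, 15) for the leading 1-bit.
double: tangent at (7, 15): λ = (3·7² + 9)/(2·15) ≡ 8/30. 30⁻¹ ≡ 21 (mod 37) since 30·21 = 630 ≡ 1, so λ ≡ 8·21 ≡ 20.
  x = λ² - 7 - 7 = 400 - 14 ≡ 16; y = λ·(7 - 16) - 15 ≡ 27. → (16, 27)
double: tangent at (16, 27): λ = (3·16² + 9)/(2·27) ≡ 0/17. 17⁻¹ ≡ 24 (mod 37) since 17·24 = 408 ≡ 1, so λ ≡ 0·24 ≡ 0.
  x = λ² - 16 - 16 = 0 - 32 ≡ 5; y = λ·(16 - 5) - 27 ≡ 10. → (5, 10)
add P: (5, 10) + (7, 15). λ = (15 - 10)/(7 - 5) ≡ 5/2 mod 37. 2⁻¹ ≡ 19 (mod 37) since 2·19 = 38 ≡ 1, so λ ≡ 21.
  x = λ² - 5 - 7 = 441 - 12 ≡ 22; y = λ·(5 - 22) - 10 ≡ 3. → (22, 3)
double: tangent at (22, 3): λ = (3·22² + 9)/(2·3) ≡ 18/6. 6⁻¹ ≡ 31 (mod 37) since 6·31 = 186 ≡ 1, so λ ≡ 18·31 ≡ 3.
  x = λ² - 22 - 22 = 9 - 44 ≡ 2; y = λ·(22 - 2) - 3 ≡ 20. → (2, 20)

(2, 20)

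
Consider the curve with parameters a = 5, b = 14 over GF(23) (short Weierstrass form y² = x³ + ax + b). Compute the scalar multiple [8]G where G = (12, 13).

(18, 18)

Repeated addition: build up to 8G.
2G: tangent at (12, 13): λ = (3·12² + 5)/(2·13) ≡ 0/3. 3⁻¹ ≡ 8 (mod 23), so λ ≡ 0·8 ≡ 0.
  x = λ² - 12 - 12 = 0 - 24 ≡ 22; y = λ·(12 - 22) - 13 ≡ 10. → (22, 10)
3G: (22, 10) + (12, 13). λ = (13 - 10)/(12 - 22) ≡ 3/13 mod 23. 13⁻¹ ≡ 16 (mod 23) since 13·16 = 208 ≡ 1, so λ ≡ 2.
  x = λ² - 22 - 12 = 4 - 34 ≡ 16; y = λ·(22 - 16) - 10 ≡ 2. → (16, 2)
4G: (16, 2) + (12, 13). λ = (13 - 2)/(12 - 16) ≡ 11/19 mod 23. 19⁻¹ ≡ 17 (mod 23), so λ ≡ 3.
  x = λ² - 16 - 12 = 9 - 28 ≡ 4; y = λ·(16 - 4) - 2 ≡ 11. → (4, 11)
5G: (4, 11) + (12, 13). λ = (13 - 11)/(12 - 4) ≡ 2/8 mod 23. 8⁻¹ ≡ 3 (mod 23), so λ ≡ 6.
  x = λ² - 4 - 12 = 36 - 16 ≡ 20; y = λ·(4 - 20) - 11 ≡ 8. → (20, 8)
6G: (20, 8) + (12, 13). λ = (13 - 8)/(12 - 20) ≡ 5/15 mod 23. 15⁻¹ ≡ 20 (mod 23) since 15·20 = 300 ≡ 1, so λ ≡ 8.
  x = λ² - 20 - 12 = 64 - 32 ≡ 9; y = λ·(20 - 9) - 8 ≡ 11. → (9, 11)
7G: (9, 11) + (12, 13). λ = (13 - 11)/(12 - 9) ≡ 2/3 mod 23. 3⁻¹ ≡ 8 (mod 23) since 3·8 = 24 ≡ 1, so λ ≡ 16.
  x = λ² - 9 - 12 = 256 - 21 ≡ 5; y = λ·(9 - 5) - 11 ≡ 7. → (5, 7)
8G: (5, 7) + (12, 13). λ = (13 - 7)/(12 - 5) ≡ 6/7 mod 23. 7⁻¹ ≡ 10 (mod 23), so λ ≡ 14.
  x = λ² - 5 - 12 = 196 - 17 ≡ 18; y = λ·(5 - 18) - 7 ≡ 18. → (18, 18)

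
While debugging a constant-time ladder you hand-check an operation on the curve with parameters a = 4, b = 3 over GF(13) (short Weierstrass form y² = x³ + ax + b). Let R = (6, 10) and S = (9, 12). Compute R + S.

(6, 10) + (9, 12). λ = (12 - 10)/(9 - 6) ≡ 2/3 mod 13. 3⁻¹ ≡ 9 (mod 13), so λ ≡ 5.
  x = λ² - 6 - 9 = 25 - 15 ≡ 10; y = λ·(6 - 10) - 10 ≡ 9. → (10, 9)

(10, 9)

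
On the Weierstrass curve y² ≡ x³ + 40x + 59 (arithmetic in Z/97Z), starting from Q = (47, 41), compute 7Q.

(37, 43)

Double-and-add on 7 = (111)₂. Start with Q = (47, 41) for the leading 1-bit.
double: tangent at (47, 41): λ = (3·47² + 40)/(2·41) ≡ 71/82. 82⁻¹ ≡ 84 (mod 97), so λ ≡ 71·84 ≡ 47.
  x = λ² - 47 - 47 = 2209 - 94 ≡ 78; y = λ·(47 - 78) - 41 ≡ 54. → (78, 54)
add Q: (78, 54) + (47, 41). λ = (41 - 54)/(47 - 78) ≡ 84/66 mod 97. 66⁻¹ ≡ 25 (mod 97), so λ ≡ 63.
  x = λ² - 78 - 47 = 3969 - 125 ≡ 61; y = λ·(78 - 61) - 54 ≡ 47. → (61, 47)
double: tangent at (61, 47): λ = (3·61² + 40)/(2·47) ≡ 48/94. 94⁻¹ ≡ 32 (mod 97) since 94·32 = 3008 ≡ 1, so λ ≡ 48·32 ≡ 81.
  x = λ² - 61 - 61 = 6561 - 122 ≡ 37; y = λ·(61 - 37) - 47 ≡ 54. → (37, 54)
add Q: (37, 54) + (47, 41). λ = (41 - 54)/(47 - 37) ≡ 84/10 mod 97. 10⁻¹ ≡ 68 (mod 97), so λ ≡ 86.
  x = λ² - 37 - 47 = 7396 - 84 ≡ 37; y = λ·(37 - 37) - 54 ≡ 43. → (37, 43)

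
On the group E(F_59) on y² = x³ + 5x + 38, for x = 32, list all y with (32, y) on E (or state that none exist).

x³ + 5x + 38 = 32966 ≡ 44 (mod 59).
44 is a non-residue mod 59; no y exists.

none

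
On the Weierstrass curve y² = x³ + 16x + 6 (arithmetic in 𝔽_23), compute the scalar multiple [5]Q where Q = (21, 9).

Repeated addition: build up to 5Q.
2Q: tangent at (21, 9): λ = (3·21² + 16)/(2·9) ≡ 5/18. 18⁻¹ ≡ 9 (mod 23) since 18·9 = 162 ≡ 1, so λ ≡ 5·9 ≡ 22.
  x = λ² - 21 - 21 = 484 - 42 ≡ 5; y = λ·(21 - 5) - 9 ≡ 21. → (5, 21)
3Q: (5, 21) + (21, 9). λ = (9 - 21)/(21 - 5) ≡ 11/16 mod 23. 16⁻¹ ≡ 13 (mod 23) since 16·13 = 208 ≡ 1, so λ ≡ 5.
  x = λ² - 5 - 21 = 25 - 26 ≡ 22; y = λ·(5 - 22) - 21 ≡ 9. → (22, 9)
4Q: (22, 9) + (21, 9). λ = (9 - 9)/(21 - 22) ≡ 0/22 mod 23. 22⁻¹ ≡ 22 (mod 23), so λ ≡ 0.
  x = λ² - 22 - 21 = 0 - 43 ≡ 3; y = λ·(22 - 3) - 9 ≡ 14. → (3, 14)
5Q: (3, 14) + (21, 9). λ = (9 - 14)/(21 - 3) ≡ 18/18 mod 23. 18⁻¹ ≡ 9 (mod 23), so λ ≡ 1.
  x = λ² - 3 - 21 = 1 - 24 ≡ 0; y = λ·(3 - 0) - 14 ≡ 12. → (0, 12)

(0, 12)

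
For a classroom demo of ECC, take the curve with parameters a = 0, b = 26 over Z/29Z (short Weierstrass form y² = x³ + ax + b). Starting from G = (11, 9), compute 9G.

(11, 20)

Repeated addition: build up to 9G.
2G: tangent at (11, 9): λ = (3·11² + 0)/(2·9) ≡ 15/18. 18⁻¹ ≡ 21 (mod 29), so λ ≡ 15·21 ≡ 25.
  x = λ² - 11 - 11 = 625 - 22 ≡ 23; y = λ·(11 - 23) - 9 ≡ 10. → (23, 10)
3G: (23, 10) + (11, 9). λ = (9 - 10)/(11 - 23) ≡ 28/17 mod 29. 17⁻¹ ≡ 12 (mod 29), so λ ≡ 17.
  x = λ² - 23 - 11 = 289 - 34 ≡ 23; y = λ·(23 - 23) - 10 ≡ 19. → (23, 19)
4G: (23, 19) + (11, 9). λ = (9 - 19)/(11 - 23) ≡ 19/17 mod 29. 17⁻¹ ≡ 12 (mod 29), so λ ≡ 25.
  x = λ² - 23 - 11 = 625 - 34 ≡ 11; y = λ·(23 - 11) - 19 ≡ 20. → (11, 20)
5G: (11, 20) + (11, 9): same x and y₁ ≡ -y₂, so the sum is O.
6G: O + (11, 9) = (11, 9) (identity).
7G: tangent at (11, 9): λ = (3·11² + 0)/(2·9) ≡ 15/18. 18⁻¹ ≡ 21 (mod 29), so λ ≡ 15·21 ≡ 25.
  x = λ² - 11 - 11 = 625 - 22 ≡ 23; y = λ·(11 - 23) - 9 ≡ 10. → (23, 10)
8G: (23, 10) + (11, 9). λ = (9 - 10)/(11 - 23) ≡ 28/17 mod 29. 17⁻¹ ≡ 12 (mod 29), so λ ≡ 17.
  x = λ² - 23 - 11 = 289 - 34 ≡ 23; y = λ·(23 - 23) - 10 ≡ 19. → (23, 19)
9G: (23, 19) + (11, 9). λ = (9 - 19)/(11 - 23) ≡ 19/17 mod 29. 17⁻¹ ≡ 12 (mod 29), so λ ≡ 25.
  x = λ² - 23 - 11 = 625 - 34 ≡ 11; y = λ·(23 - 11) - 19 ≡ 20. → (11, 20)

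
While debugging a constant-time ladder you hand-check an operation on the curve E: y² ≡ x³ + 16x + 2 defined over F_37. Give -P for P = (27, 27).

(27, 10)

-(27, 27) = (27, -27 mod 37) = (27, 10).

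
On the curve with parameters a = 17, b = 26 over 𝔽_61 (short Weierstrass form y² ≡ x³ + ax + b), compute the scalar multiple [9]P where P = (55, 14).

(53, 7)

Repeated addition: build up to 9P.
2P: tangent at (55, 14): λ = (3·55² + 17)/(2·14) ≡ 3/28. 28⁻¹ ≡ 24 (mod 61) since 28·24 = 672 ≡ 1, so λ ≡ 3·24 ≡ 11.
  x = λ² - 55 - 55 = 121 - 110 ≡ 11; y = λ·(55 - 11) - 14 ≡ 43. → (11, 43)
3P: (11, 43) + (55, 14). λ = (14 - 43)/(55 - 11) ≡ 32/44 mod 61. 44⁻¹ ≡ 43 (mod 61), so λ ≡ 34.
  x = λ² - 11 - 55 = 1156 - 66 ≡ 53; y = λ·(11 - 53) - 43 ≡ 54. → (53, 54)
4P: (53, 54) + (55, 14). λ = (14 - 54)/(55 - 53) ≡ 21/2 mod 61. 2⁻¹ ≡ 31 (mod 61) since 2·31 = 62 ≡ 1, so λ ≡ 41.
  x = λ² - 53 - 55 = 1681 - 108 ≡ 48; y = λ·(53 - 48) - 54 ≡ 29. → (48, 29)
5P: (48, 29) + (55, 14). λ = (14 - 29)/(55 - 48) ≡ 46/7 mod 61. 7⁻¹ ≡ 35 (mod 61), so λ ≡ 24.
  x = λ² - 48 - 55 = 576 - 103 ≡ 46; y = λ·(48 - 46) - 29 ≡ 19. → (46, 19)
6P: (46, 19) + (55, 14). λ = (14 - 19)/(55 - 46) ≡ 56/9 mod 61. 9⁻¹ ≡ 34 (mod 61) since 9·34 = 306 ≡ 1, so λ ≡ 13.
  x = λ² - 46 - 55 = 169 - 101 ≡ 7; y = λ·(46 - 7) - 19 ≡ 0. → (7, 0)
7P: (7, 0) + (55, 14). λ = (14 - 0)/(55 - 7) ≡ 14/48 mod 61. 48⁻¹ ≡ 14 (mod 61) since 48·14 = 672 ≡ 1, so λ ≡ 13.
  x = λ² - 7 - 55 = 169 - 62 ≡ 46; y = λ·(7 - 46) - 0 ≡ 42. → (46, 42)
8P: (46, 42) + (55, 14). λ = (14 - 42)/(55 - 46) ≡ 33/9 mod 61. 9⁻¹ ≡ 34 (mod 61), so λ ≡ 24.
  x = λ² - 46 - 55 = 576 - 101 ≡ 48; y = λ·(46 - 48) - 42 ≡ 32. → (48, 32)
9P: (48, 32) + (55, 14). λ = (14 - 32)/(55 - 48) ≡ 43/7 mod 61. 7⁻¹ ≡ 35 (mod 61) since 7·35 = 245 ≡ 1, so λ ≡ 41.
  x = λ² - 48 - 55 = 1681 - 103 ≡ 53; y = λ·(48 - 53) - 32 ≡ 7. → (53, 7)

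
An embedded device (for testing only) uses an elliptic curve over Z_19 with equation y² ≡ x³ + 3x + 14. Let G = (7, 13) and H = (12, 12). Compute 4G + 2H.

First 4G:
Double-and-add on 4 = (100)₂. Start with G = (7, 13) for the leading 1-bit.
double: tangent at (7, 13): λ = (3·7² + 3)/(2·13) ≡ 17/7. 7⁻¹ ≡ 11 (mod 19) since 7·11 = 77 ≡ 1, so λ ≡ 17·11 ≡ 16.
  x = λ² - 7 - 7 = 256 - 14 ≡ 14; y = λ·(7 - 14) - 13 ≡ 8. → (14, 8)
double: tangent at (14, 8): λ = (3·14² + 3)/(2·8) ≡ 2/16. 16⁻¹ ≡ 6 (mod 19) since 16·6 = 96 ≡ 1, so λ ≡ 2·6 ≡ 12.
  x = λ² - 14 - 14 = 144 - 28 ≡ 2; y = λ·(14 - 2) - 8 ≡ 3. → (2, 3)
4G = (2, 3).
Next 2H:
Repeated addition: build up to 2H.
2H: tangent at (12, 12): λ = (3·12² + 3)/(2·12) ≡ 17/5. 5⁻¹ ≡ 4 (mod 19) since 5·4 = 20 ≡ 1, so λ ≡ 17·4 ≡ 11.
  x = λ² - 12 - 12 = 121 - 24 ≡ 2; y = λ·(12 - 2) - 12 ≡ 3. → (2, 3)
2H = (2, 3).
Finally 4G + 2H:
tangent at (2, 3): λ = (3·2² + 3)/(2·3) ≡ 15/6. 6⁻¹ ≡ 16 (mod 19) since 6·16 = 96 ≡ 1, so λ ≡ 15·16 ≡ 12.
  x = λ² - 2 - 2 = 144 - 4 ≡ 7; y = λ·(2 - 7) - 3 ≡ 13. → (7, 13)

(7, 13)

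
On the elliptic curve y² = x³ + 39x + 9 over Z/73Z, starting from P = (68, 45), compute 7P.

(10, 31)

Double-and-add on 7 = (111)₂. Start with P = (68, 45) for the leading 1-bit.
double: tangent at (68, 45): λ = (3·68² + 39)/(2·45) ≡ 41/17. 17⁻¹ ≡ 43 (mod 73) since 17·43 = 731 ≡ 1, so λ ≡ 41·43 ≡ 11.
  x = λ² - 68 - 68 = 121 - 136 ≡ 58; y = λ·(68 - 58) - 45 ≡ 65. → (58, 65)
add P: (58, 65) + (68, 45). λ = (45 - 65)/(68 - 58) ≡ 53/10 mod 73. 10⁻¹ ≡ 22 (mod 73), so λ ≡ 71.
  x = λ² - 58 - 68 = 5041 - 126 ≡ 24; y = λ·(58 - 24) - 65 ≡ 13. → (24, 13)
double: tangent at (24, 13): λ = (3·24² + 39)/(2·13) ≡ 15/26. 26⁻¹ ≡ 59 (mod 73), so λ ≡ 15·59 ≡ 9.
  x = λ² - 24 - 24 = 81 - 48 ≡ 33; y = λ·(24 - 33) - 13 ≡ 52. → (33, 52)
add P: (33, 52) + (68, 45). λ = (45 - 52)/(68 - 33) ≡ 66/35 mod 73. 35⁻¹ ≡ 48 (mod 73) since 35·48 = 1680 ≡ 1, so λ ≡ 29.
  x = λ² - 33 - 68 = 841 - 101 ≡ 10; y = λ·(33 - 10) - 52 ≡ 31. → (10, 31)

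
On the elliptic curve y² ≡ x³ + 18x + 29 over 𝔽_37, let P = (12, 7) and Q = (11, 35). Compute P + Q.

(21, 23)

(12, 7) + (11, 35). λ = (35 - 7)/(11 - 12) ≡ 28/36 mod 37. 36⁻¹ ≡ 36 (mod 37) since 36·36 = 1296 ≡ 1, so λ ≡ 9.
  x = λ² - 12 - 11 = 81 - 23 ≡ 21; y = λ·(12 - 21) - 7 ≡ 23. → (21, 23)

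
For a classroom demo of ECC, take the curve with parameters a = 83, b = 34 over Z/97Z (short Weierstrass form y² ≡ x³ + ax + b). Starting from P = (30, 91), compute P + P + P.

Repeated addition: build up to 3P.
2P: tangent at (30, 91): λ = (3·30² + 83)/(2·91) ≡ 67/85. 85⁻¹ ≡ 8 (mod 97) since 85·8 = 680 ≡ 1, so λ ≡ 67·8 ≡ 51.
  x = λ² - 30 - 30 = 2601 - 60 ≡ 19; y = λ·(30 - 19) - 91 ≡ 82. → (19, 82)
3P: (19, 82) + (30, 91). λ = (91 - 82)/(30 - 19) ≡ 9/11 mod 97. 11⁻¹ ≡ 53 (mod 97) since 11·53 = 583 ≡ 1, so λ ≡ 89.
  x = λ² - 19 - 30 = 7921 - 49 ≡ 15; y = λ·(19 - 15) - 82 ≡ 80. → (15, 80)

(15, 80)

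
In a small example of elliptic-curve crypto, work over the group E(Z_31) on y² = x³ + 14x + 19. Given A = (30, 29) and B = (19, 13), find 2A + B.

(29, 13)

First 2A:
Repeated addition: build up to 2A.
2A: tangent at (30, 29): λ = (3·30² + 14)/(2·29) ≡ 17/27. 27⁻¹ ≡ 23 (mod 31), so λ ≡ 17·23 ≡ 19.
  x = λ² - 30 - 30 = 361 - 60 ≡ 22; y = λ·(30 - 22) - 29 ≡ 30. → (22, 30)
2A = (22, 30).
Finally 2A + B:
(22, 30) + (19, 13). λ = (13 - 30)/(19 - 22) ≡ 14/28 mod 31. 28⁻¹ ≡ 10 (mod 31), so λ ≡ 16.
  x = λ² - 22 - 19 = 256 - 41 ≡ 29; y = λ·(22 - 29) - 30 ≡ 13. → (29, 13)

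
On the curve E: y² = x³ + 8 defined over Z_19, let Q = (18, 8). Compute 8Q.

Repeated addition: build up to 8Q.
2Q: tangent at (18, 8): λ = (3·18² + 0)/(2·8) ≡ 3/16. 16⁻¹ ≡ 6 (mod 19), so λ ≡ 3·6 ≡ 18.
  x = λ² - 18 - 18 = 324 - 36 ≡ 3; y = λ·(18 - 3) - 8 ≡ 15. → (3, 15)
3Q: (3, 15) + (18, 8). λ = (8 - 15)/(18 - 3) ≡ 12/15 mod 19. 15⁻¹ ≡ 14 (mod 19), so λ ≡ 16.
  x = λ² - 3 - 18 = 256 - 21 ≡ 7; y = λ·(3 - 7) - 15 ≡ 16. → (7, 16)
4Q: (7, 16) + (18, 8). λ = (8 - 16)/(18 - 7) ≡ 11/11 mod 19. 11⁻¹ ≡ 7 (mod 19) since 11·7 = 77 ≡ 1, so λ ≡ 1.
  x = λ² - 7 - 18 = 1 - 25 ≡ 14; y = λ·(7 - 14) - 16 ≡ 15. → (14, 15)
5Q: (14, 15) + (18, 8). λ = (8 - 15)/(18 - 14) ≡ 12/4 mod 19. 4⁻¹ ≡ 5 (mod 19) since 4·5 = 20 ≡ 1, so λ ≡ 3.
  x = λ² - 14 - 18 = 9 - 32 ≡ 15; y = λ·(14 - 15) - 15 ≡ 1. → (15, 1)
6Q: (15, 1) + (18, 8). λ = (8 - 1)/(18 - 15) ≡ 7/3 mod 19. 3⁻¹ ≡ 13 (mod 19), so λ ≡ 15.
  x = λ² - 15 - 18 = 225 - 33 ≡ 2; y = λ·(15 - 2) - 1 ≡ 4. → (2, 4)
7Q: (2, 4) + (18, 8). λ = (8 - 4)/(18 - 2) ≡ 4/16 mod 19. 16⁻¹ ≡ 6 (mod 19), so λ ≡ 5.
  x = λ² - 2 - 18 = 25 - 20 ≡ 5; y = λ·(2 - 5) - 4 ≡ 0. → (5, 0)
8Q: (5, 0) + (18, 8). λ = (8 - 0)/(18 - 5) ≡ 8/13 mod 19. 13⁻¹ ≡ 3 (mod 19), so λ ≡ 5.
  x = λ² - 5 - 18 = 25 - 23 ≡ 2; y = λ·(5 - 2) - 0 ≡ 15. → (2, 15)

(2, 15)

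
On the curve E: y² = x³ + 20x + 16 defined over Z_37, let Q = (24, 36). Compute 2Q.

tangent at (24, 36): λ = (3·24² + 20)/(2·36) ≡ 9/35. 35⁻¹ ≡ 18 (mod 37), so λ ≡ 9·18 ≡ 14.
  x = λ² - 24 - 24 = 196 - 48 ≡ 0; y = λ·(24 - 0) - 36 ≡ 4. → (0, 4)

(0, 4)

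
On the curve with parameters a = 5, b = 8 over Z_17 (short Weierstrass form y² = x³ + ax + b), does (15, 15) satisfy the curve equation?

no

y² = 15² ≡ 4; x³ + 5x + 8 = 3458 ≡ 7 (mod 17). 4 ≠ 7.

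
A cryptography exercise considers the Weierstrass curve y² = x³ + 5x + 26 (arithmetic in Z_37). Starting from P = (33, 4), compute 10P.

Double-and-add on 10 = (1010)₂. Start with P = (33, 4) for the leading 1-bit.
double: tangent at (33, 4): λ = (3·33² + 5)/(2·4) ≡ 16/8. 8⁻¹ ≡ 14 (mod 37), so λ ≡ 16·14 ≡ 2.
  x = λ² - 33 - 33 = 4 - 66 ≡ 12; y = λ·(33 - 12) - 4 ≡ 1. → (12, 1)
double: tangent at (12, 1): λ = (3·12² + 5)/(2·1) ≡ 30/2. 2⁻¹ ≡ 19 (mod 37) since 2·19 = 38 ≡ 1, so λ ≡ 30·19 ≡ 15.
  x = λ² - 12 - 12 = 225 - 24 ≡ 16; y = λ·(12 - 16) - 1 ≡ 13. → (16, 13)
add P: (16, 13) + (33, 4). λ = (4 - 13)/(33 - 16) ≡ 28/17 mod 37. 17⁻¹ ≡ 24 (mod 37), so λ ≡ 6.
  x = λ² - 16 - 33 = 36 - 49 ≡ 24; y = λ·(16 - 24) - 13 ≡ 13. → (24, 13)
double: tangent at (24, 13): λ = (3·24² + 5)/(2·13) ≡ 31/26. 26⁻¹ ≡ 10 (mod 37), so λ ≡ 31·10 ≡ 14.
  x = λ² - 24 - 24 = 196 - 48 ≡ 0; y = λ·(24 - 0) - 13 ≡ 27. → (0, 27)

(0, 27)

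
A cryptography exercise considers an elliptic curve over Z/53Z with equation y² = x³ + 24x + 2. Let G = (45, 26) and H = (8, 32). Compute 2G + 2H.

(32, 25)

First 2G:
Repeated addition: build up to 2G.
2G: tangent at (45, 26): λ = (3·45² + 24)/(2·26) ≡ 4/52. 52⁻¹ ≡ 52 (mod 53), so λ ≡ 4·52 ≡ 49.
  x = λ² - 45 - 45 = 2401 - 90 ≡ 32; y = λ·(45 - 32) - 26 ≡ 28. → (32, 28)
2G = (32, 28).
Next 2H:
Repeated addition: build up to 2H.
2H: tangent at (8, 32): λ = (3·8² + 24)/(2·32) ≡ 4/11. 11⁻¹ ≡ 29 (mod 53) since 11·29 = 319 ≡ 1, so λ ≡ 4·29 ≡ 10.
  x = λ² - 8 - 8 = 100 - 16 ≡ 31; y = λ·(8 - 31) - 32 ≡ 3. → (31, 3)
2H = (31, 3).
Finally 2G + 2H:
(32, 28) + (31, 3). λ = (3 - 28)/(31 - 32) ≡ 28/52 mod 53. 52⁻¹ ≡ 52 (mod 53) since 52·52 = 2704 ≡ 1, so λ ≡ 25.
  x = λ² - 32 - 31 = 625 - 63 ≡ 32; y = λ·(32 - 32) - 28 ≡ 25. → (32, 25)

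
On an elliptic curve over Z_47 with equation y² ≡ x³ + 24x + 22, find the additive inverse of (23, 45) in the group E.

(23, 2)

-(23, 45) = (23, -45 mod 47) = (23, 2).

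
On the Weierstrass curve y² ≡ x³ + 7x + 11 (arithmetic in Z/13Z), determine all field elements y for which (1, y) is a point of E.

none

x³ + 7x + 11 = 19 ≡ 6 (mod 13).
6 is a non-residue mod 13; no y exists.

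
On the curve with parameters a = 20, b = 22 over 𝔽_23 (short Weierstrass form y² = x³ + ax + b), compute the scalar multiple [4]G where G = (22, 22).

(22, 1)

Repeated addition: build up to 4G.
2G: tangent at (22, 22): λ = (3·22² + 20)/(2·22) ≡ 0/21. 21⁻¹ ≡ 11 (mod 23) since 21·11 = 231 ≡ 1, so λ ≡ 0·11 ≡ 0.
  x = λ² - 22 - 22 = 0 - 44 ≡ 2; y = λ·(22 - 2) - 22 ≡ 1. → (2, 1)
3G: (2, 1) + (22, 22). λ = (22 - 1)/(22 - 2) ≡ 21/20 mod 23. 20⁻¹ ≡ 15 (mod 23) since 20·15 = 300 ≡ 1, so λ ≡ 16.
  x = λ² - 2 - 22 = 256 - 24 ≡ 2; y = λ·(2 - 2) - 1 ≡ 22. → (2, 22)
4G: (2, 22) + (22, 22). λ = (22 - 22)/(22 - 2) ≡ 0/20 mod 23. 20⁻¹ ≡ 15 (mod 23), so λ ≡ 0.
  x = λ² - 2 - 22 = 0 - 24 ≡ 22; y = λ·(2 - 22) - 22 ≡ 1. → (22, 1)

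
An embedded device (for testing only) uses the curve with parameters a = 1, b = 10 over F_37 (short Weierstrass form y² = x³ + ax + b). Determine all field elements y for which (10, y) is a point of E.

13, 24

x³ + 1x + 10 = 1020 ≡ 21 (mod 37).
Square roots of 21 mod 37: 13 and 24 (since 13² = 169 ≡ 21).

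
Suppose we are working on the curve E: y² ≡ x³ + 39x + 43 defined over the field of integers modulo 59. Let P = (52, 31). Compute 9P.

Repeated addition: build up to 9P.
2P: tangent at (52, 31): λ = (3·52² + 39)/(2·31) ≡ 9/3. 3⁻¹ ≡ 20 (mod 59) since 3·20 = 60 ≡ 1, so λ ≡ 9·20 ≡ 3.
  x = λ² - 52 - 52 = 9 - 104 ≡ 23; y = λ·(52 - 23) - 31 ≡ 56. → (23, 56)
3P: (23, 56) + (52, 31). λ = (31 - 56)/(52 - 23) ≡ 34/29 mod 59. 29⁻¹ ≡ 57 (mod 59), so λ ≡ 50.
  x = λ² - 23 - 52 = 2500 - 75 ≡ 6; y = λ·(23 - 6) - 56 ≡ 27. → (6, 27)
4P: (6, 27) + (52, 31). λ = (31 - 27)/(52 - 6) ≡ 4/46 mod 59. 46⁻¹ ≡ 9 (mod 59), so λ ≡ 36.
  x = λ² - 6 - 52 = 1296 - 58 ≡ 58; y = λ·(6 - 58) - 27 ≡ 48. → (58, 48)
5P: (58, 48) + (52, 31). λ = (31 - 48)/(52 - 58) ≡ 42/53 mod 59. 53⁻¹ ≡ 49 (mod 59) since 53·49 = 2597 ≡ 1, so λ ≡ 52.
  x = λ² - 58 - 52 = 2704 - 110 ≡ 57; y = λ·(58 - 57) - 48 ≡ 4. → (57, 4)
6P: (57, 4) + (52, 31). λ = (31 - 4)/(52 - 57) ≡ 27/54 mod 59. 54⁻¹ ≡ 47 (mod 59) since 54·47 = 2538 ≡ 1, so λ ≡ 30.
  x = λ² - 57 - 52 = 900 - 109 ≡ 24; y = λ·(57 - 24) - 4 ≡ 42. → (24, 42)
7P: (24, 42) + (52, 31). λ = (31 - 42)/(52 - 24) ≡ 48/28 mod 59. 28⁻¹ ≡ 19 (mod 59), so λ ≡ 27.
  x = λ² - 24 - 52 = 729 - 76 ≡ 4; y = λ·(24 - 4) - 42 ≡ 26. → (4, 26)
8P: (4, 26) + (52, 31). λ = (31 - 26)/(52 - 4) ≡ 5/48 mod 59. 48⁻¹ ≡ 16 (mod 59) since 48·16 = 768 ≡ 1, so λ ≡ 21.
  x = λ² - 4 - 52 = 441 - 56 ≡ 31; y = λ·(4 - 31) - 26 ≡ 56. → (31, 56)
9P: (31, 56) + (52, 31). λ = (31 - 56)/(52 - 31) ≡ 34/21 mod 59. 21⁻¹ ≡ 45 (mod 59), so λ ≡ 55.
  x = λ² - 31 - 52 = 3025 - 83 ≡ 51; y = λ·(31 - 51) - 56 ≡ 24. → (51, 24)

(51, 24)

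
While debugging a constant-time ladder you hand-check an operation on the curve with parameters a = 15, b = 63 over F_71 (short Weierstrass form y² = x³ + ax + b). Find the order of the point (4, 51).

2P: tangent at (4, 51): λ = (3·4² + 15)/(2·51) ≡ 63/31. 31⁻¹ ≡ 55 (mod 71), so λ ≡ 63·55 ≡ 57.
  x = λ² - 4 - 4 = 3249 - 8 ≡ 46; y = λ·(4 - 46) - 51 ≡ 40. → (46, 40)
3P: (46, 40) + (4, 51). λ = (51 - 40)/(4 - 46) ≡ 11/29 mod 71. 29⁻¹ ≡ 49 (mod 71) since 29·49 = 1421 ≡ 1, so λ ≡ 42.
  x = λ² - 46 - 4 = 1764 - 50 ≡ 10; y = λ·(46 - 10) - 40 ≡ 52. → (10, 52)
4P: (10, 52) + (4, 51). λ = (51 - 52)/(4 - 10) ≡ 70/65 mod 71. 65⁻¹ ≡ 59 (mod 71), so λ ≡ 12.
  x = λ² - 10 - 4 = 144 - 14 ≡ 59; y = λ·(10 - 59) - 52 ≡ 70. → (59, 70)
5P: (59, 70) + (4, 51). λ = (51 - 70)/(4 - 59) ≡ 52/16 mod 71. 16⁻¹ ≡ 40 (mod 71) since 16·40 = 640 ≡ 1, so λ ≡ 21.
  x = λ² - 59 - 4 = 441 - 63 ≡ 23; y = λ·(59 - 23) - 70 ≡ 47. → (23, 47)
6P: (23, 47) + (4, 51). λ = (51 - 47)/(4 - 23) ≡ 4/52 mod 71. 52⁻¹ ≡ 56 (mod 71) since 52·56 = 2912 ≡ 1, so λ ≡ 11.
  x = λ² - 23 - 4 = 121 - 27 ≡ 23; y = λ·(23 - 23) - 47 ≡ 24. → (23, 24)
7P: (23, 24) + (4, 51). λ = (51 - 24)/(4 - 23) ≡ 27/52 mod 71. 52⁻¹ ≡ 56 (mod 71) since 52·56 = 2912 ≡ 1, so λ ≡ 21.
  x = λ² - 23 - 4 = 441 - 27 ≡ 59; y = λ·(23 - 59) - 24 ≡ 1. → (59, 1)
8P: (59, 1) + (4, 51). λ = (51 - 1)/(4 - 59) ≡ 50/16 mod 71. 16⁻¹ ≡ 40 (mod 71), so λ ≡ 12.
  x = λ² - 59 - 4 = 144 - 63 ≡ 10; y = λ·(59 - 10) - 1 ≡ 19. → (10, 19)
9P: (10, 19) + (4, 51). λ = (51 - 19)/(4 - 10) ≡ 32/65 mod 71. 65⁻¹ ≡ 59 (mod 71) since 65·59 = 3835 ≡ 1, so λ ≡ 42.
  x = λ² - 10 - 4 = 1764 - 14 ≡ 46; y = λ·(10 - 46) - 19 ≡ 31. → (46, 31)
10P: (46, 31) + (4, 51). λ = (51 - 31)/(4 - 46) ≡ 20/29 mod 71. 29⁻¹ ≡ 49 (mod 71), so λ ≡ 57.
  x = λ² - 46 - 4 = 3249 - 50 ≡ 4; y = λ·(46 - 4) - 31 ≡ 20. → (4, 20)
11P: (4, 20) + (4, 51): same x and y₁ ≡ -y₂, so the sum is 𝒪.
11P = 𝒪, so the order is 11.

11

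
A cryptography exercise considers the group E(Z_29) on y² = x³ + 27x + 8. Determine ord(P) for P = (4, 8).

2P: tangent at (4, 8): λ = (3·4² + 27)/(2·8) ≡ 17/16. 16⁻¹ ≡ 20 (mod 29) since 16·20 = 320 ≡ 1, so λ ≡ 17·20 ≡ 21.
  x = λ² - 4 - 4 = 441 - 8 ≡ 27; y = λ·(4 - 27) - 8 ≡ 2. → (27, 2)
3P: (27, 2) + (4, 8). λ = (8 - 2)/(4 - 27) ≡ 6/6 mod 29. 6⁻¹ ≡ 5 (mod 29), so λ ≡ 1.
  x = λ² - 27 - 4 = 1 - 31 ≡ 28; y = λ·(27 - 28) - 2 ≡ 26. → (28, 26)
4P: (28, 26) + (4, 8). λ = (8 - 26)/(4 - 28) ≡ 11/5 mod 29. 5⁻¹ ≡ 6 (mod 29), so λ ≡ 8.
  x = λ² - 28 - 4 = 64 - 32 ≡ 3; y = λ·(28 - 3) - 26 ≡ 0. → (3, 0)
5P: (3, 0) + (4, 8). λ = (8 - 0)/(4 - 3) ≡ 8/1 mod 29. 1⁻¹ ≡ 1 (mod 29), so λ ≡ 8.
  x = λ² - 3 - 4 = 64 - 7 ≡ 28; y = λ·(3 - 28) - 0 ≡ 3. → (28, 3)
6P: (28, 3) + (4, 8). λ = (8 - 3)/(4 - 28) ≡ 5/5 mod 29. 5⁻¹ ≡ 6 (mod 29) since 5·6 = 30 ≡ 1, so λ ≡ 1.
  x = λ² - 28 - 4 = 1 - 32 ≡ 27; y = λ·(28 - 27) - 3 ≡ 27. → (27, 27)
7P: (27, 27) + (4, 8). λ = (8 - 27)/(4 - 27) ≡ 10/6 mod 29. 6⁻¹ ≡ 5 (mod 29), so λ ≡ 21.
  x = λ² - 27 - 4 = 441 - 31 ≡ 4; y = λ·(27 - 4) - 27 ≡ 21. → (4, 21)
8P: (4, 21) + (4, 8): same x and y₁ ≡ -y₂, so the sum is the point at infinity.
8P = the point at infinity, so the order is 8.

8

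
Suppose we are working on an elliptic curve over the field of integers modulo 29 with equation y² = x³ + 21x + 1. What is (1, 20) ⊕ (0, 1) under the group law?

(1, 20) + (0, 1). λ = (1 - 20)/(0 - 1) ≡ 10/28 mod 29. 28⁻¹ ≡ 28 (mod 29), so λ ≡ 19.
  x = λ² - 1 - 0 = 361 - 1 ≡ 12; y = λ·(1 - 12) - 20 ≡ 3. → (12, 3)

(12, 3)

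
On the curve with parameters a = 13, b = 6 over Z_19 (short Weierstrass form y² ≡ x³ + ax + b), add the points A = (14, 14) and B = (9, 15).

(12, 16)

(14, 14) + (9, 15). λ = (15 - 14)/(9 - 14) ≡ 1/14 mod 19. 14⁻¹ ≡ 15 (mod 19) since 14·15 = 210 ≡ 1, so λ ≡ 15.
  x = λ² - 14 - 9 = 225 - 23 ≡ 12; y = λ·(14 - 12) - 14 ≡ 16. → (12, 16)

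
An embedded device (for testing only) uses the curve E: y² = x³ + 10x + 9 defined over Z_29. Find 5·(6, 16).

(6, 16)

Write Q = (6, 16).
Double-and-add on 5 = (101)₂. Start with Q = (6, 16) for the leading 1-bit.
double: tangent at (6, 16): λ = (3·6² + 10)/(2·16) ≡ 2/3. 3⁻¹ ≡ 10 (mod 29) since 3·10 = 30 ≡ 1, so λ ≡ 2·10 ≡ 20.
  x = λ² - 6 - 6 = 400 - 12 ≡ 11; y = λ·(6 - 11) - 16 ≡ 0. → (11, 0)
double: (11, 0) + (11, 0): same x and y₁ ≡ -y₂, so the sum is ∞.
add Q: ∞ + (6, 16) = (6, 16) (identity).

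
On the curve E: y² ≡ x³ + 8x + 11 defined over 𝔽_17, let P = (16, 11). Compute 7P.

Repeated addition: build up to 7P.
2P: tangent at (16, 11): λ = (3·16² + 8)/(2·11) ≡ 11/5. 5⁻¹ ≡ 7 (mod 17), so λ ≡ 11·7 ≡ 9.
  x = λ² - 16 - 16 = 81 - 32 ≡ 15; y = λ·(16 - 15) - 11 ≡ 15. → (15, 15)
3P: (15, 15) + (16, 11). λ = (11 - 15)/(16 - 15) ≡ 13/1 mod 17. 1⁻¹ ≡ 1 (mod 17) since 1·1 = 1 ≡ 1, so λ ≡ 13.
  x = λ² - 15 - 16 = 169 - 31 ≡ 2; y = λ·(15 - 2) - 15 ≡ 1. → (2, 1)
4P: (2, 1) + (16, 11). λ = (11 - 1)/(16 - 2) ≡ 10/14 mod 17. 14⁻¹ ≡ 11 (mod 17) since 14·11 = 154 ≡ 1, so λ ≡ 8.
  x = λ² - 2 - 16 = 64 - 18 ≡ 12; y = λ·(2 - 12) - 1 ≡ 4. → (12, 4)
5P: (12, 4) + (16, 11). λ = (11 - 4)/(16 - 12) ≡ 7/4 mod 17. 4⁻¹ ≡ 13 (mod 17) since 4·13 = 52 ≡ 1, so λ ≡ 6.
  x = λ² - 12 - 16 = 36 - 28 ≡ 8; y = λ·(12 - 8) - 4 ≡ 3. → (8, 3)
6P: (8, 3) + (16, 11). λ = (11 - 3)/(16 - 8) ≡ 8/8 mod 17. 8⁻¹ ≡ 15 (mod 17), so λ ≡ 1.
  x = λ² - 8 - 16 = 1 - 24 ≡ 11; y = λ·(8 - 11) - 3 ≡ 11. → (11, 11)
7P: (11, 11) + (16, 11). λ = (11 - 11)/(16 - 11) ≡ 0/5 mod 17. 5⁻¹ ≡ 7 (mod 17), so λ ≡ 0.
  x = λ² - 11 - 16 = 0 - 27 ≡ 7; y = λ·(11 - 7) - 11 ≡ 6. → (7, 6)

(7, 6)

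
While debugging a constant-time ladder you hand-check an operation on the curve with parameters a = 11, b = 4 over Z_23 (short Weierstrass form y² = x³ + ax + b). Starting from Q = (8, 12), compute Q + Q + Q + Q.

(9, 2)

Repeated addition: build up to 4Q.
2Q: tangent at (8, 12): λ = (3·8² + 11)/(2·12) ≡ 19/1. 1⁻¹ ≡ 1 (mod 23) since 1·1 = 1 ≡ 1, so λ ≡ 19·1 ≡ 19.
  x = λ² - 8 - 8 = 361 - 16 ≡ 0; y = λ·(8 - 0) - 12 ≡ 2. → (0, 2)
3Q: (0, 2) + (8, 12). λ = (12 - 2)/(8 - 0) ≡ 10/8 mod 23. 8⁻¹ ≡ 3 (mod 23) since 8·3 = 24 ≡ 1, so λ ≡ 7.
  x = λ² - 0 - 8 = 49 - 8 ≡ 18; y = λ·(0 - 18) - 2 ≡ 10. → (18, 10)
4Q: (18, 10) + (8, 12). λ = (12 - 10)/(8 - 18) ≡ 2/13 mod 23. 13⁻¹ ≡ 16 (mod 23), so λ ≡ 9.
  x = λ² - 18 - 8 = 81 - 26 ≡ 9; y = λ·(18 - 9) - 10 ≡ 2. → (9, 2)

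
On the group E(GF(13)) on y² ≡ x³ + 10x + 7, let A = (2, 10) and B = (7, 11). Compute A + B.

(3, 8)

(2, 10) + (7, 11). λ = (11 - 10)/(7 - 2) ≡ 1/5 mod 13. 5⁻¹ ≡ 8 (mod 13), so λ ≡ 8.
  x = λ² - 2 - 7 = 64 - 9 ≡ 3; y = λ·(2 - 3) - 10 ≡ 8. → (3, 8)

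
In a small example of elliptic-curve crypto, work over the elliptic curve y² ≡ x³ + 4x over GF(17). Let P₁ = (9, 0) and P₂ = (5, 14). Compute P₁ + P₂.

(11, 7)

(9, 0) + (5, 14). λ = (14 - 0)/(5 - 9) ≡ 14/13 mod 17. 13⁻¹ ≡ 4 (mod 17) since 13·4 = 52 ≡ 1, so λ ≡ 5.
  x = λ² - 9 - 5 = 25 - 14 ≡ 11; y = λ·(9 - 11) - 0 ≡ 7. → (11, 7)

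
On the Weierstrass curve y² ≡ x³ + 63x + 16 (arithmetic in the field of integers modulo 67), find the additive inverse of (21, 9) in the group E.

(21, 58)

-(21, 9) = (21, -9 mod 67) = (21, 58).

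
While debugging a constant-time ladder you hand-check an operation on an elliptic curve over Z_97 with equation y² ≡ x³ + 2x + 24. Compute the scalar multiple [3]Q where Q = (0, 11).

Repeated addition: build up to 3Q.
2Q: tangent at (0, 11): λ = (3·0² + 2)/(2·11) ≡ 2/22. 22⁻¹ ≡ 75 (mod 97) since 22·75 = 1650 ≡ 1, so λ ≡ 2·75 ≡ 53.
  x = λ² - 0 - 0 = 2809 - 0 ≡ 93; y = λ·(0 - 93) - 11 ≡ 7. → (93, 7)
3Q: (93, 7) + (0, 11). λ = (11 - 7)/(0 - 93) ≡ 4/4 mod 97. 4⁻¹ ≡ 73 (mod 97) since 4·73 = 292 ≡ 1, so λ ≡ 1.
  x = λ² - 93 - 0 = 1 - 93 ≡ 5; y = λ·(93 - 5) - 7 ≡ 81. → (5, 81)

(5, 81)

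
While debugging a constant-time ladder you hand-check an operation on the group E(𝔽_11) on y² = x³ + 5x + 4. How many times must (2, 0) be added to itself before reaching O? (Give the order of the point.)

2P: (2, 0) + (2, 0): same x and y₁ ≡ -y₂, so the sum is O.
2P = O, so the order is 2.

2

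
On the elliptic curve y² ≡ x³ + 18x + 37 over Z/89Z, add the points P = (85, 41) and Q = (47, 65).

(85, 41) + (47, 65). λ = (65 - 41)/(47 - 85) ≡ 24/51 mod 89. 51⁻¹ ≡ 7 (mod 89), so λ ≡ 79.
  x = λ² - 85 - 47 = 6241 - 132 ≡ 57; y = λ·(85 - 57) - 41 ≡ 35. → (57, 35)

(57, 35)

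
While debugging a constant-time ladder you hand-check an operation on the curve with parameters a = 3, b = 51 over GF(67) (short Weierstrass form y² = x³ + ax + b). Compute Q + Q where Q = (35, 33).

(46, 24)

tangent at (35, 33): λ = (3·35² + 3)/(2·33) ≡ 60/66. 66⁻¹ ≡ 66 (mod 67), so λ ≡ 60·66 ≡ 7.
  x = λ² - 35 - 35 = 49 - 70 ≡ 46; y = λ·(35 - 46) - 33 ≡ 24. → (46, 24)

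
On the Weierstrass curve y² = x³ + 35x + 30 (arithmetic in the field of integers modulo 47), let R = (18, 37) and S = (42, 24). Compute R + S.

(18, 37) + (42, 24). λ = (24 - 37)/(42 - 18) ≡ 34/24 mod 47. 24⁻¹ ≡ 2 (mod 47), so λ ≡ 21.
  x = λ² - 18 - 42 = 441 - 60 ≡ 5; y = λ·(18 - 5) - 37 ≡ 1. → (5, 1)

(5, 1)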